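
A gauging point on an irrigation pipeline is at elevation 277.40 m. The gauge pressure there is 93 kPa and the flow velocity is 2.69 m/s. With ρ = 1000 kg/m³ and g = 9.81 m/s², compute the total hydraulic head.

Pressure head ψ = P/(ρg) = 93×1000 / (1000 × 9.81) = 9.48 m.
Velocity head = v²/(2g) = 2.69² / (2 × 9.81) = 0.369 m.
h = z + ψ + v²/(2g) = 277.40 + 9.48 + 0.369 = 287.25 m.

h ≈ 287.25 m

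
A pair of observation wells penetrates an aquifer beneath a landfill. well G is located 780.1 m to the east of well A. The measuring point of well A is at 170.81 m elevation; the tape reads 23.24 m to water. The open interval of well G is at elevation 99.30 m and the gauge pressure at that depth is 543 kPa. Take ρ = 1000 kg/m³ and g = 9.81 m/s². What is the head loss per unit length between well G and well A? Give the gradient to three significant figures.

Total head at well A: h = 170.81 − 23.24 = 147.57 m.
Pressure head at well G: ψ = P/(ρg) = 543×1000 / (1000 × 9.81) = 55.35 m.
Total head at well G: h = z + ψ = 99.30 + 55.35 = 154.65 m.
Head difference: h(well A) − h(well G) = 147.57 − 154.65 = -7.08 m.
Hydraulic gradient: i = |Δh| / L = 7.08 / 780.1 = 0.00908.

i ≈ 0.00908 m/m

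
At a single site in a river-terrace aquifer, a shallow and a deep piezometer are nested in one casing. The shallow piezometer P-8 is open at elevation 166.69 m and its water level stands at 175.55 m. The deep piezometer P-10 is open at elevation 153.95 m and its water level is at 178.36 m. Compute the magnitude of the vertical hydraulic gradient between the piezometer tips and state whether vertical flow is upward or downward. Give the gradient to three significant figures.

Total head at P-8: h = 175.55 m (water level in the standpipe).
Total head at P-10: h = 178.36 m.
Δh = h(P-8) − h(P-10) = 175.55 − 178.36 = -2.81 m.
Vertical separation Δz = 166.69 − 153.95 = 12.74 m.
|i_v| = |Δh| / Δz = 2.81 / 12.74 = 0.221.
Head is higher in the deep piezometer, so vertical flow is upward (discharge condition).

|i_v| ≈ 0.221; vertical flow is upward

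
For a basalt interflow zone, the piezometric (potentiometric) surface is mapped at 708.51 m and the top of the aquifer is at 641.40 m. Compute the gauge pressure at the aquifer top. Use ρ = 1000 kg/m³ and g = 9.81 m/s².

Pressure head at the aquifer top: ψ = h − z = 708.51 − 641.40 = 67.11 m.
P = ρgψ = 1000 × 9.81 × 67.11 = 658349 Pa ≈ 658 kPa.

P ≈ 658 kPa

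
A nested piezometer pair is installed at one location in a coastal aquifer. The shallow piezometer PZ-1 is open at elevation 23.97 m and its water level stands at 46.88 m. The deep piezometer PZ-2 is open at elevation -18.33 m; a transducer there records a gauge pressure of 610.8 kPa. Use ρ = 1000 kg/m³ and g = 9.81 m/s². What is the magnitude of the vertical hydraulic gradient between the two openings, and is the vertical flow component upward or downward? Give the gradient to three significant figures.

|i_v| ≈ 0.0697; vertical flow is downward

Total head at PZ-1: h = 46.88 m (water level in the standpipe).
Pressure head at PZ-2: ψ = P/(ρg) = 610.8×1000 / (1000 × 9.81) = 62.26 m.
Total head at PZ-2: h = z + ψ = -18.33 + 62.26 = 43.93 m.
Δh = h(PZ-1) − h(PZ-2) = 46.88 − 43.93 = 2.95 m.
Vertical separation Δz = 23.97 − (-18.33) = 42.30 m.
|i_v| = |Δh| / Δz = 2.95 / 42.30 = 0.0697.
Head is higher in the shallow piezometer, so vertical flow is downward (recharge condition).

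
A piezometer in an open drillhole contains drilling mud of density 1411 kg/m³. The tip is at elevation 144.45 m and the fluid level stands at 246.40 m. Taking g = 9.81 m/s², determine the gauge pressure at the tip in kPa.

Pressure head ψ = h − z = 246.40 − 144.45 = 101.95 m.
P = ρgψ = 1411 × 9.81 × 101.95 = 1411183 Pa ≈ 1410 kPa.

P ≈ 1410 kPa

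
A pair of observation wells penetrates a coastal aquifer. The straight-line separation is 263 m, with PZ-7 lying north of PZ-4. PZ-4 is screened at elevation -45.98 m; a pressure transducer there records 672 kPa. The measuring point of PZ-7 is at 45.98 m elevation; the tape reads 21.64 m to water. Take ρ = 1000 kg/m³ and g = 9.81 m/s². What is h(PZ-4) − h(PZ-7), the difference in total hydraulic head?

Δh ≈ -1.82 m

Pressure head at PZ-4: ψ = P/(ρg) = 672×1000 / (1000 × 9.81) = 68.50 m.
Total head at PZ-4: h = z + ψ = -45.98 + 68.50 = 22.52 m.
Total head at PZ-7: h = 45.98 − 21.64 = 24.34 m.
Head difference: h(PZ-4) − h(PZ-7) = 22.52 − 24.34 = -1.82 m.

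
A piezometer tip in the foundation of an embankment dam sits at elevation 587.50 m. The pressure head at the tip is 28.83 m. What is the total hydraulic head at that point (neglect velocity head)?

h ≈ 616.33 m

h = z + ψ = 587.50 + 28.83 = 616.33 m.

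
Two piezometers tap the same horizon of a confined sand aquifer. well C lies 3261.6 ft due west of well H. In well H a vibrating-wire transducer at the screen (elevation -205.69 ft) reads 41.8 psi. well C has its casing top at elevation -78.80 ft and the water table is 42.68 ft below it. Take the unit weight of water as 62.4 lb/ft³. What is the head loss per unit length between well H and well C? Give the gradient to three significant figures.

Pressure head at well H: ψ = 144·P/γ = 144 × 41.8 / 62.4 = 96.46 ft.
Total head at well H: h = z + ψ = -205.69 + 96.46 = -109.23 ft.
Total head at well C: h = -78.80 − 42.68 = -121.48 ft.
Head difference: h(well H) − h(well C) = -109.23 − (-121.48) = 12.25 ft.
Hydraulic gradient: i = |Δh| / L = 12.25 / 3261.6 = 0.00376.

i ≈ 0.00376 ft/ft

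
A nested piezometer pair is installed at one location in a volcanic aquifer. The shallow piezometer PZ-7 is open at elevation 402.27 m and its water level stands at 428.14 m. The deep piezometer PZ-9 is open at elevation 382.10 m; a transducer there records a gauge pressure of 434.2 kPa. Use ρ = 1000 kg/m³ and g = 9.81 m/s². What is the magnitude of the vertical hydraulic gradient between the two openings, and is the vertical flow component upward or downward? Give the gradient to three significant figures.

Total head at PZ-7: h = 428.14 m (water level in the standpipe).
Pressure head at PZ-9: ψ = P/(ρg) = 434.2×1000 / (1000 × 9.81) = 44.26 m.
Total head at PZ-9: h = z + ψ = 382.10 + 44.26 = 426.36 m.
Δh = h(PZ-7) − h(PZ-9) = 428.14 − 426.36 = 1.78 m.
Vertical separation Δz = 402.27 − 382.10 = 20.17 m.
|i_v| = |Δh| / Δz = 1.78 / 20.17 = 0.0882.
Head is higher in the shallow piezometer, so vertical flow is downward (recharge condition).

|i_v| ≈ 0.0882; vertical flow is downward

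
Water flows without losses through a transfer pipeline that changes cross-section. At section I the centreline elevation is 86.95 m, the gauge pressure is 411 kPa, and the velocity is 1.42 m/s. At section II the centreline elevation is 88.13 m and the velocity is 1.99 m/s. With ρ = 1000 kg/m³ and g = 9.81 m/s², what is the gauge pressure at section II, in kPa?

Pressure head at I: ψ₁ = P₁/(ρg) = 411×1000 / (1000 × 9.81) = 41.90 m.
Velocity heads: v₁²/2g = 1.42²/19.62 = 0.103 m; v₂²/2g = 1.99²/19.62 = 0.202 m.
Total head H = z₁ + ψ₁ + v₁²/2g = 86.95 + 41.90 + 0.103 = 128.95 m.
ψ₂ = H − z₂ − v₂²/2g = 128.95 − 88.13 − 0.202 = 40.62 m.
P₂ = ρgψ₂ = 1000 × 9.81 × 40.62 ≈ 398 kPa.

P₂ ≈ 398 kPa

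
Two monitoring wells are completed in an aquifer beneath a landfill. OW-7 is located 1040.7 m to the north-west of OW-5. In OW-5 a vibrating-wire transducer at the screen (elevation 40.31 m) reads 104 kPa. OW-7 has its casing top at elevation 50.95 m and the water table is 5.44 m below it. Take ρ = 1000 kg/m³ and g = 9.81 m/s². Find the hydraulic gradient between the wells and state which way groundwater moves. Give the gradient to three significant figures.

Pressure head at OW-5: ψ = P/(ρg) = 104×1000 / (1000 × 9.81) = 10.60 m.
Total head at OW-5: h = z + ψ = 40.31 + 10.60 = 50.91 m.
Total head at OW-7: h = 50.95 − 5.44 = 45.51 m.
Head difference: h(OW-5) − h(OW-7) = 50.91 − 45.51 = 5.40 m.
Hydraulic gradient: i = |Δh| / L = 5.40 / 1040.7 = 0.00519.
Flow is from higher to lower head: from OW-5 toward OW-7, i.e. toward the north-west.

i ≈ 0.00519; groundwater flows toward the north-west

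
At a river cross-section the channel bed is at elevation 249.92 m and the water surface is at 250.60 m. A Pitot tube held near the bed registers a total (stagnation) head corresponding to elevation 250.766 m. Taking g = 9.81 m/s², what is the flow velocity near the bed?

v ≈ 1.80 m/s

Near the bed, under hydrostatic conditions, the piezometric head (z + ψ) equals the free-surface elevation, 250.60 m.
Velocity head = total − piezometric = 250.766 − 250.60 = 0.166 m.
v = √(2g·h_v) = √(2 × 9.81 × 0.166) = 1.80 m/s.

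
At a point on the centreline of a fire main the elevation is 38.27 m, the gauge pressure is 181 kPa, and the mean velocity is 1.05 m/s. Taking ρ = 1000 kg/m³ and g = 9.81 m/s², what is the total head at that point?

Pressure head ψ = P/(ρg) = 181×1000 / (1000 × 9.81) = 18.45 m.
Velocity head = v²/(2g) = 1.05² / (2 × 9.81) = 0.056 m.
h = z + ψ + v²/(2g) = 38.27 + 18.45 + 0.056 = 56.78 m.

h ≈ 56.78 m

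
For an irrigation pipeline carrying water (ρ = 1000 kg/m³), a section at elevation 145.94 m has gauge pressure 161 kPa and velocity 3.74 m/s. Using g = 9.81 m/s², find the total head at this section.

h ≈ 163.06 m

Pressure head ψ = P/(ρg) = 161×1000 / (1000 × 9.81) = 16.41 m.
Velocity head = v²/(2g) = 3.74² / (2 × 9.81) = 0.713 m.
h = z + ψ + v²/(2g) = 145.94 + 16.41 + 0.713 = 163.06 m.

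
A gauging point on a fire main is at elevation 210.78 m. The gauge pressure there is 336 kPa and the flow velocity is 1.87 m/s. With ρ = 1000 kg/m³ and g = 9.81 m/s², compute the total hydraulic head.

Pressure head ψ = P/(ρg) = 336×1000 / (1000 × 9.81) = 34.25 m.
Velocity head = v²/(2g) = 1.87² / (2 × 9.81) = 0.178 m.
h = z + ψ + v²/(2g) = 210.78 + 34.25 + 0.178 = 245.21 m.

h ≈ 245.21 m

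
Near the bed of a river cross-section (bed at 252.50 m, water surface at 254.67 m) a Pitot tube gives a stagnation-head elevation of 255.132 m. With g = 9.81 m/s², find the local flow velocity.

Near the bed, under hydrostatic conditions, the piezometric head (z + ψ) equals the free-surface elevation, 254.67 m.
Velocity head = total − piezometric = 255.132 − 254.67 = 0.462 m.
v = √(2g·h_v) = √(2 × 9.81 × 0.462) = 3.01 m/s.

v ≈ 3.01 m/s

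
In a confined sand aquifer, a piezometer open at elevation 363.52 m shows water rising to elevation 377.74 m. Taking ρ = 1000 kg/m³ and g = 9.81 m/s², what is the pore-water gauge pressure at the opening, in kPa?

P ≈ 139 kPa

Pressure head ψ = h − z = 377.74 − 363.52 = 14.22 m.
P = ρgψ = 1000 × 9.81 × 14.22 = 139498 Pa ≈ 139 kPa.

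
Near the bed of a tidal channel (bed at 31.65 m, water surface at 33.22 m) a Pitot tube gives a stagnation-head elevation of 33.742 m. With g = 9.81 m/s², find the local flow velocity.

v ≈ 3.20 m/s

Near the bed, under hydrostatic conditions, the piezometric head (z + ψ) equals the free-surface elevation, 33.22 m.
Velocity head = total − piezometric = 33.742 − 33.22 = 0.522 m.
v = √(2g·h_v) = √(2 × 9.81 × 0.522) = 3.20 m/s.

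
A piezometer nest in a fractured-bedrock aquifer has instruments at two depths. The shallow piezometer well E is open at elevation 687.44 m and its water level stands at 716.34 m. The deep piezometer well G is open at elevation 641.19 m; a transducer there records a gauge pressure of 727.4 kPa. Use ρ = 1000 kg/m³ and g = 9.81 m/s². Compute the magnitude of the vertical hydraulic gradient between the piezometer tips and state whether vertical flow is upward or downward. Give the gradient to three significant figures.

Total head at well E: h = 716.34 m (water level in the standpipe).
Pressure head at well G: ψ = P/(ρg) = 727.4×1000 / (1000 × 9.81) = 74.15 m.
Total head at well G: h = z + ψ = 641.19 + 74.15 = 715.34 m.
Δh = h(well E) − h(well G) = 716.34 − 715.34 = 1.00 m.
Vertical separation Δz = 687.44 − 641.19 = 46.25 m.
|i_v| = |Δh| / Δz = 1.00 / 46.25 = 0.0216.
Head is higher in the shallow piezometer, so vertical flow is downward (recharge condition).

|i_v| ≈ 0.0216; vertical flow is downward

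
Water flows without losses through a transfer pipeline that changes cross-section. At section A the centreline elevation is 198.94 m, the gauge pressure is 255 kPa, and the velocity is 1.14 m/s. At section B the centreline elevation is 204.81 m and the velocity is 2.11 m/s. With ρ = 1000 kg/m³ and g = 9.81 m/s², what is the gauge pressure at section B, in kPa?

P₂ ≈ 196 kPa

Pressure head at A: ψ₁ = P₁/(ρg) = 255×1000 / (1000 × 9.81) = 25.99 m.
Velocity heads: v₁²/2g = 1.14²/19.62 = 0.066 m; v₂²/2g = 2.11²/19.62 = 0.227 m.
Total head H = z₁ + ψ₁ + v₁²/2g = 198.94 + 25.99 + 0.066 = 225.00 m.
ψ₂ = H − z₂ − v₂²/2g = 225.00 − 204.81 − 0.227 = 19.96 m.
P₂ = ρgψ₂ = 1000 × 9.81 × 19.96 ≈ 196 kPa.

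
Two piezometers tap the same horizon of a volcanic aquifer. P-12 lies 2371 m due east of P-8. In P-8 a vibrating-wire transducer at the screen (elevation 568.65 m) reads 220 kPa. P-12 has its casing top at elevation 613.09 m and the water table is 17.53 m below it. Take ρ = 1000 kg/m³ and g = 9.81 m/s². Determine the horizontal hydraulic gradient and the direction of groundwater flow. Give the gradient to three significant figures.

i ≈ 0.00189; groundwater flows toward the west

Pressure head at P-8: ψ = P/(ρg) = 220×1000 / (1000 × 9.81) = 22.43 m.
Total head at P-8: h = z + ψ = 568.65 + 22.43 = 591.08 m.
Total head at P-12: h = 613.09 − 17.53 = 595.56 m.
Head difference: h(P-8) − h(P-12) = 591.08 − 595.56 = -4.48 m.
Hydraulic gradient: i = |Δh| / L = 4.48 / 2371 = 0.00189.
Flow is from higher to lower head: from P-12 toward P-8, i.e. toward the west.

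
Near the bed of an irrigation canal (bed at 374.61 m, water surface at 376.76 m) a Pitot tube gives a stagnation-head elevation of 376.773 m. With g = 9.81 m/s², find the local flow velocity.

Near the bed, under hydrostatic conditions, the piezometric head (z + ψ) equals the free-surface elevation, 376.76 m.
Velocity head = total − piezometric = 376.773 − 376.76 = 0.013 m.
v = √(2g·h_v) = √(2 × 9.81 × 0.013) = 0.505 m/s.

v ≈ 0.505 m/s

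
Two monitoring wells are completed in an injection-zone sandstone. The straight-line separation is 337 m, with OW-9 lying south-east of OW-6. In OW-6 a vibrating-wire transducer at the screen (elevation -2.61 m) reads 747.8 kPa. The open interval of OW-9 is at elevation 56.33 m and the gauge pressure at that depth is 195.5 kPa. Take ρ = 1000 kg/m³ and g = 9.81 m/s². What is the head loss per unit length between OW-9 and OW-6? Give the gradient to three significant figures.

Pressure head at OW-6: ψ = P/(ρg) = 747.8×1000 / (1000 × 9.81) = 76.23 m.
Total head at OW-6: h = z + ψ = -2.61 + 76.23 = 73.62 m.
Pressure head at OW-9: ψ = P/(ρg) = 195.5×1000 / (1000 × 9.81) = 19.93 m.
Total head at OW-9: h = z + ψ = 56.33 + 19.93 = 76.26 m.
Head difference: h(OW-6) − h(OW-9) = 73.62 − 76.26 = -2.64 m.
Hydraulic gradient: i = |Δh| / L = 2.64 / 337 = 0.00783.

i ≈ 0.00783 m/m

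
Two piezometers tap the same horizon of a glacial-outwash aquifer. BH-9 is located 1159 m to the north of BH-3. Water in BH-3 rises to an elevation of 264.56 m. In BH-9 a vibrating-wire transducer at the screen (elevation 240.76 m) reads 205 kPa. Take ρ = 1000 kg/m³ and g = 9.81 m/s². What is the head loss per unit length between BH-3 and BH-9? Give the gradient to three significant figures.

i ≈ 0.00250 m/m

Total head at BH-3: h = 264.56 m (water level in the piezometer is the total head).
Pressure head at BH-9: ψ = P/(ρg) = 205×1000 / (1000 × 9.81) = 20.90 m.
Total head at BH-9: h = z + ψ = 240.76 + 20.90 = 261.66 m.
Head difference: h(BH-3) − h(BH-9) = 264.56 − 261.66 = 2.90 m.
Hydraulic gradient: i = |Δh| / L = 2.90 / 1159 = 0.00250.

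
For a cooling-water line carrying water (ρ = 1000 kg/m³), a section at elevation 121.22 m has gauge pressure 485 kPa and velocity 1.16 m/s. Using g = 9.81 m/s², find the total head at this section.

Pressure head ψ = P/(ρg) = 485×1000 / (1000 × 9.81) = 49.44 m.
Velocity head = v²/(2g) = 1.16² / (2 × 9.81) = 0.069 m.
h = z + ψ + v²/(2g) = 121.22 + 49.44 + 0.069 = 170.73 m.

h ≈ 170.73 m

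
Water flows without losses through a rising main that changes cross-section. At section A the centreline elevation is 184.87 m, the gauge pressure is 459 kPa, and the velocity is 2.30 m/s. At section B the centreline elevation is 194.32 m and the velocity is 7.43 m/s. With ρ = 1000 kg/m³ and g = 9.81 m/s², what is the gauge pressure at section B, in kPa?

Pressure head at A: ψ₁ = P₁/(ρg) = 459×1000 / (1000 × 9.81) = 46.79 m.
Velocity heads: v₁²/2g = 2.30²/19.62 = 0.270 m; v₂²/2g = 7.43²/19.62 = 2.814 m.
Total head H = z₁ + ψ₁ + v₁²/2g = 184.87 + 46.79 + 0.270 = 231.93 m.
ψ₂ = H − z₂ − v₂²/2g = 231.93 − 194.32 − 2.814 = 34.80 m.
P₂ = ρgψ₂ = 1000 × 9.81 × 34.80 ≈ 341 kPa.

P₂ ≈ 341 kPa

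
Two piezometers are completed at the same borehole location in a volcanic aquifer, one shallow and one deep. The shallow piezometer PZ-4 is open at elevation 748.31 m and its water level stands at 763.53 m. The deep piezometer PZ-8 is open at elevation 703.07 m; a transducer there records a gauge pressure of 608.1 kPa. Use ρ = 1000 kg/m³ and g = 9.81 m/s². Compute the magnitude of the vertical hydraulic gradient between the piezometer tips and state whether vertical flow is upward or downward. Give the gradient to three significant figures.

|i_v| ≈ 0.0338; vertical flow is upward

Total head at PZ-4: h = 763.53 m (water level in the standpipe).
Pressure head at PZ-8: ψ = P/(ρg) = 608.1×1000 / (1000 × 9.81) = 61.99 m.
Total head at PZ-8: h = z + ψ = 703.07 + 61.99 = 765.06 m.
Δh = h(PZ-4) − h(PZ-8) = 763.53 − 765.06 = -1.53 m.
Vertical separation Δz = 748.31 − 703.07 = 45.24 m.
|i_v| = |Δh| / Δz = 1.53 / 45.24 = 0.0338.
Head is higher in the deep piezometer, so vertical flow is upward (discharge condition).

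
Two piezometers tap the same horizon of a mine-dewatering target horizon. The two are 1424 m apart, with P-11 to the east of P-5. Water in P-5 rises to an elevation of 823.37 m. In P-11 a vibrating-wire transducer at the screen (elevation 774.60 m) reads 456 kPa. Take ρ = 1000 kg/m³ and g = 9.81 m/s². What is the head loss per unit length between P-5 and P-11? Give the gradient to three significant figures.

Total head at P-5: h = 823.37 m (water level in the piezometer is the total head).
Pressure head at P-11: ψ = P/(ρg) = 456×1000 / (1000 × 9.81) = 46.48 m.
Total head at P-11: h = z + ψ = 774.60 + 46.48 = 821.08 m.
Head difference: h(P-5) − h(P-11) = 823.37 − 821.08 = 2.29 m.
Hydraulic gradient: i = |Δh| / L = 2.29 / 1424 = 0.00161.

i ≈ 0.00161 m/m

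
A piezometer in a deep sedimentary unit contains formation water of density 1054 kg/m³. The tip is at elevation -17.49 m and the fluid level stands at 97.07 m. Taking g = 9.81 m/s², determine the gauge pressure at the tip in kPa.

Pressure head ψ = h − z = 97.07 − (-17.49) = 114.56 m.
P = ρgψ = 1054 × 9.81 × 114.56 = 1184521 Pa ≈ 1180 kPa.

P ≈ 1180 kPa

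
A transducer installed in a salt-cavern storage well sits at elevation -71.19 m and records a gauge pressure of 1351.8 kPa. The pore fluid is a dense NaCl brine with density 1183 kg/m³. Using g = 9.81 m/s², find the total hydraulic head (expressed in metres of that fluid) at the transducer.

h ≈ 45.29 m

ψ = P/(ρg) = 1351.8×1000 / (1183 × 9.81) = 116.48 m.
h = z + ψ = -71.19 + 116.48 = 45.29 m.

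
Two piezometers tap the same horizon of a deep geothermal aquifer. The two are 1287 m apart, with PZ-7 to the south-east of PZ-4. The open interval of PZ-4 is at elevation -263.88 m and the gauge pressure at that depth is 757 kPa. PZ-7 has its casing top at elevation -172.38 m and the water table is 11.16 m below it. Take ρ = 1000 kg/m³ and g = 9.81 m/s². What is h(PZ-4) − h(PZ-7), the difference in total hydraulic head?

Pressure head at PZ-4: ψ = P/(ρg) = 757×1000 / (1000 × 9.81) = 77.17 m.
Total head at PZ-4: h = z + ψ = -263.88 + 77.17 = -186.71 m.
Total head at PZ-7: h = -172.38 − 11.16 = -183.54 m.
Head difference: h(PZ-4) − h(PZ-7) = -186.71 − (-183.54) = -3.17 m.

Δh ≈ -3.17 m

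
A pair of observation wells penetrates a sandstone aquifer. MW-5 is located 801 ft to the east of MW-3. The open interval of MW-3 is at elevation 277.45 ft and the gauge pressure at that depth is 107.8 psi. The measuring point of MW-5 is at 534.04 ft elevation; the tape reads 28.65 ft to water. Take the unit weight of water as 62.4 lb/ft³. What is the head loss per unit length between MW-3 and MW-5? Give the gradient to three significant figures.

Pressure head at MW-3: ψ = 144·P/γ = 144 × 107.8 / 62.4 = 248.77 ft.
Total head at MW-3: h = z + ψ = 277.45 + 248.77 = 526.22 ft.
Total head at MW-5: h = 534.04 − 28.65 = 505.39 ft.
Head difference: h(MW-3) − h(MW-5) = 526.22 − 505.39 = 20.83 ft.
Hydraulic gradient: i = |Δh| / L = 20.83 / 801 = 0.0260.

i ≈ 0.0260 ft/ft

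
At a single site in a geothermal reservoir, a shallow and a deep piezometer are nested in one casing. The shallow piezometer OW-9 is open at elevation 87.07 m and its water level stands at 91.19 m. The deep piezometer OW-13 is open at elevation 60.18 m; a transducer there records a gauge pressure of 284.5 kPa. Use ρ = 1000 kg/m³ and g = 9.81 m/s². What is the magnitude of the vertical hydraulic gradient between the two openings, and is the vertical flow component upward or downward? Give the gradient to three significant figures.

|i_v| ≈ 0.0747; vertical flow is downward

Total head at OW-9: h = 91.19 m (water level in the standpipe).
Pressure head at OW-13: ψ = P/(ρg) = 284.5×1000 / (1000 × 9.81) = 29.00 m.
Total head at OW-13: h = z + ψ = 60.18 + 29.00 = 89.18 m.
Δh = h(OW-9) − h(OW-13) = 91.19 − 89.18 = 2.01 m.
Vertical separation Δz = 87.07 − 60.18 = 26.89 m.
|i_v| = |Δh| / Δz = 2.01 / 26.89 = 0.0747.
Head is higher in the shallow piezometer, so vertical flow is downward (recharge condition).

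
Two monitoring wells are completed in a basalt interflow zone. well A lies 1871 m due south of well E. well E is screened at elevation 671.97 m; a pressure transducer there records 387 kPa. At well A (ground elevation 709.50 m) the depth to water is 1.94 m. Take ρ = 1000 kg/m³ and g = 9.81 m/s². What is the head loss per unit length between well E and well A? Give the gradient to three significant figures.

Pressure head at well E: ψ = P/(ρg) = 387×1000 / (1000 × 9.81) = 39.45 m.
Total head at well E: h = z + ψ = 671.97 + 39.45 = 711.42 m.
Total head at well A: h = 709.50 − 1.94 = 707.56 m.
Head difference: h(well E) − h(well A) = 711.42 − 707.56 = 3.86 m.
Hydraulic gradient: i = |Δh| / L = 3.86 / 1871 = 0.00206.

i ≈ 0.00206 m/m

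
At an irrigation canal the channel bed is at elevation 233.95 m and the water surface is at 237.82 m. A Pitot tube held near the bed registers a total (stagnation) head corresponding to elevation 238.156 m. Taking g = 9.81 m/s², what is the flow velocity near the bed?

v ≈ 2.57 m/s

Near the bed, under hydrostatic conditions, the piezometric head (z + ψ) equals the free-surface elevation, 237.82 m.
Velocity head = total − piezometric = 238.156 − 237.82 = 0.336 m.
v = √(2g·h_v) = √(2 × 9.81 × 0.336) = 2.57 m/s.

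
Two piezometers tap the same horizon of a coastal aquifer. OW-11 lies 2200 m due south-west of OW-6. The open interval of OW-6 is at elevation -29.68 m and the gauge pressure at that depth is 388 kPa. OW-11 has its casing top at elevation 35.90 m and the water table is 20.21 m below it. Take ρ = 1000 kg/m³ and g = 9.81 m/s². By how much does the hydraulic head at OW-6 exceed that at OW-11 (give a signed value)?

Pressure head at OW-6: ψ = P/(ρg) = 388×1000 / (1000 × 9.81) = 39.55 m.
Total head at OW-6: h = z + ψ = -29.68 + 39.55 = 9.87 m.
Total head at OW-11: h = 35.90 − 20.21 = 15.69 m.
Head difference: h(OW-6) − h(OW-11) = 9.87 − 15.69 = -5.82 m.

Δh ≈ -5.82 m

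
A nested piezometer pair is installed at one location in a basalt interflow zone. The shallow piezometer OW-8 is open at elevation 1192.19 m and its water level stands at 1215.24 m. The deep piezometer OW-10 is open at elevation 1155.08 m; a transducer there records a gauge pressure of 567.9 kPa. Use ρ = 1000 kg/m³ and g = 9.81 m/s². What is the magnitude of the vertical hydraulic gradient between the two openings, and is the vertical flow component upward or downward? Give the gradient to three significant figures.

Total head at OW-8: h = 1215.24 m (water level in the standpipe).
Pressure head at OW-10: ψ = P/(ρg) = 567.9×1000 / (1000 × 9.81) = 57.89 m.
Total head at OW-10: h = z + ψ = 1155.08 + 57.89 = 1212.97 m.
Δh = h(OW-8) − h(OW-10) = 1215.24 − 1212.97 = 2.27 m.
Vertical separation Δz = 1192.19 − 1155.08 = 37.11 m.
|i_v| = |Δh| / Δz = 2.27 / 37.11 = 0.0612.
Head is higher in the shallow piezometer, so vertical flow is downward (recharge condition).

|i_v| ≈ 0.0612; vertical flow is downward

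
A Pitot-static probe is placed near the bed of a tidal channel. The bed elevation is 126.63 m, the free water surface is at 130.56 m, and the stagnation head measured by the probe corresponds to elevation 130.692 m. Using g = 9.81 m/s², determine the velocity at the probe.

v ≈ 1.61 m/s

Near the bed, under hydrostatic conditions, the piezometric head (z + ψ) equals the free-surface elevation, 130.56 m.
Velocity head = total − piezometric = 130.692 − 130.56 = 0.132 m.
v = √(2g·h_v) = √(2 × 9.81 × 0.132) = 1.61 m/s.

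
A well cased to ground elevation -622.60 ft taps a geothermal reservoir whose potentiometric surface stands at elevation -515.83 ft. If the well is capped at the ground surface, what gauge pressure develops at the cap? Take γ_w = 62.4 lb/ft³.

Head above the cap: Δh = -515.83 − (-622.60) = 106.77 ft.
P = γΔh/144 = 62.4 × 106.77 / 144 = 46.3 psi.

P ≈ 46.3 psi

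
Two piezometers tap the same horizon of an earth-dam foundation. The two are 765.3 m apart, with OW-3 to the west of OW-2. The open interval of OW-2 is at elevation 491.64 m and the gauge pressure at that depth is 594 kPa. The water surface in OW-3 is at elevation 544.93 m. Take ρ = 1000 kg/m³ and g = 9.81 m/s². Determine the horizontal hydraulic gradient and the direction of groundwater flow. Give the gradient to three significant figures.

i ≈ 0.00949; groundwater flows toward the west

Pressure head at OW-2: ψ = P/(ρg) = 594×1000 / (1000 × 9.81) = 60.55 m.
Total head at OW-2: h = z + ψ = 491.64 + 60.55 = 552.19 m.
Total head at OW-3: h = 544.93 m (water level in the piezometer is the total head).
Head difference: h(OW-2) − h(OW-3) = 552.19 − 544.93 = 7.26 m.
Hydraulic gradient: i = |Δh| / L = 7.26 / 765.3 = 0.00949.
Flow is from higher to lower head: from OW-2 toward OW-3, i.e. toward the west.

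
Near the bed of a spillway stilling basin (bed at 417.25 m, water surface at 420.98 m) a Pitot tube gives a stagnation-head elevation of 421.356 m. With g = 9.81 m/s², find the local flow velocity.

Near the bed, under hydrostatic conditions, the piezometric head (z + ψ) equals the free-surface elevation, 420.98 m.
Velocity head = total − piezometric = 421.356 − 420.98 = 0.376 m.
v = √(2g·h_v) = √(2 × 9.81 × 0.376) = 2.72 m/s.

v ≈ 2.72 m/s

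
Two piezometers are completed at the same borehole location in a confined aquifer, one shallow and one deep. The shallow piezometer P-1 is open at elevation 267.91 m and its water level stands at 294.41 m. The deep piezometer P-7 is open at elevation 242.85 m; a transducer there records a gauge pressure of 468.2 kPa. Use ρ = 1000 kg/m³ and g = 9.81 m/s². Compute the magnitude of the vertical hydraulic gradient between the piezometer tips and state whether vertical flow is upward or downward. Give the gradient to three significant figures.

|i_v| ≈ 0.153; vertical flow is downward

Total head at P-1: h = 294.41 m (water level in the standpipe).
Pressure head at P-7: ψ = P/(ρg) = 468.2×1000 / (1000 × 9.81) = 47.73 m.
Total head at P-7: h = z + ψ = 242.85 + 47.73 = 290.58 m.
Δh = h(P-1) − h(P-7) = 294.41 − 290.58 = 3.83 m.
Vertical separation Δz = 267.91 − 242.85 = 25.06 m.
|i_v| = |Δh| / Δz = 3.83 / 25.06 = 0.153.
Head is higher in the shallow piezometer, so vertical flow is downward (recharge condition).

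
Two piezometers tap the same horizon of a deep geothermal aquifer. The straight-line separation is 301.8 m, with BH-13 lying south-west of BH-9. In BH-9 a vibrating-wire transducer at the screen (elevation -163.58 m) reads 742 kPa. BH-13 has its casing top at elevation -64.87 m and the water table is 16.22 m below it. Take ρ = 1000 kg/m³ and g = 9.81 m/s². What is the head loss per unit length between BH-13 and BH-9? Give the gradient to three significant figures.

Pressure head at BH-9: ψ = P/(ρg) = 742×1000 / (1000 × 9.81) = 75.64 m.
Total head at BH-9: h = z + ψ = -163.58 + 75.64 = -87.94 m.
Total head at BH-13: h = -64.87 − 16.22 = -81.09 m.
Head difference: h(BH-9) − h(BH-13) = -87.94 − (-81.09) = -6.85 m.
Hydraulic gradient: i = |Δh| / L = 6.85 / 301.8 = 0.0227.

i ≈ 0.0227 m/m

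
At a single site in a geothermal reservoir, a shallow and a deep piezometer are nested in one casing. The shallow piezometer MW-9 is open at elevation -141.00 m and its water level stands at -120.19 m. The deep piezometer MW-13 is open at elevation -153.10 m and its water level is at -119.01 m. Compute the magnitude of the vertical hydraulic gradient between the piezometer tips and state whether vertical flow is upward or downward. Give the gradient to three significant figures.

|i_v| ≈ 0.0975; vertical flow is upward

Total head at MW-9: h = -120.19 m (water level in the standpipe).
Total head at MW-13: h = -119.01 m.
Δh = h(MW-9) − h(MW-13) = -120.19 − (-119.01) = -1.18 m.
Vertical separation Δz = -141.00 − (-153.10) = 12.10 m.
|i_v| = |Δh| / Δz = 1.18 / 12.10 = 0.0975.
Head is higher in the deep piezometer, so vertical flow is upward (discharge condition).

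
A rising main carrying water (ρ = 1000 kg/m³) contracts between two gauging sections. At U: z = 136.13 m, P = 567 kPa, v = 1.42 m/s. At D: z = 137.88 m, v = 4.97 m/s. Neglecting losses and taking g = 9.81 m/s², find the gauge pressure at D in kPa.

Pressure head at U: ψ₁ = P₁/(ρg) = 567×1000 / (1000 × 9.81) = 57.80 m.
Velocity heads: v₁²/2g = 1.42²/19.62 = 0.103 m; v₂²/2g = 4.97²/19.62 = 1.259 m.
Total head H = z₁ + ψ₁ + v₁²/2g = 136.13 + 57.80 + 0.103 = 194.03 m.
ψ₂ = H − z₂ − v₂²/2g = 194.03 − 137.88 − 1.259 = 54.89 m.
P₂ = ρgψ₂ = 1000 × 9.81 × 54.89 ≈ 538 kPa.

P₂ ≈ 538 kPa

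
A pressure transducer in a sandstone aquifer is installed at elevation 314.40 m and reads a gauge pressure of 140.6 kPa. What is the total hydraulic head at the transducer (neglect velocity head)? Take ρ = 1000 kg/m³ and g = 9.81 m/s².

h ≈ 328.73 m

ψ = P/(ρg) = 140.6×1000 / (1000 × 9.81) = 14.33 m.
h = z + ψ = 314.40 + 14.33 = 328.73 m.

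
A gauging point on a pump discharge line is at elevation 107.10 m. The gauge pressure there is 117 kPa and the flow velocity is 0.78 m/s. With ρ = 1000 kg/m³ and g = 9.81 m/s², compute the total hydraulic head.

h ≈ 119.06 m

Pressure head ψ = P/(ρg) = 117×1000 / (1000 × 9.81) = 11.93 m.
Velocity head = v²/(2g) = 0.78² / (2 × 9.81) = 0.031 m.
h = z + ψ + v²/(2g) = 107.10 + 11.93 + 0.031 = 119.06 m.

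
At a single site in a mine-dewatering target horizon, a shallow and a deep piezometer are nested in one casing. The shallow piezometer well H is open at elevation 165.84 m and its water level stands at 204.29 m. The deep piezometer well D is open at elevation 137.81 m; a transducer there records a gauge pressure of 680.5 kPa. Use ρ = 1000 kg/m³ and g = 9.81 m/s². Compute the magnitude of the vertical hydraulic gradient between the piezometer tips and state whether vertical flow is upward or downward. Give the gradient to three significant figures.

Total head at well H: h = 204.29 m (water level in the standpipe).
Pressure head at well D: ψ = P/(ρg) = 680.5×1000 / (1000 × 9.81) = 69.37 m.
Total head at well D: h = z + ψ = 137.81 + 69.37 = 207.18 m.
Δh = h(well H) − h(well D) = 204.29 − 207.18 = -2.89 m.
Vertical separation Δz = 165.84 − 137.81 = 28.03 m.
|i_v| = |Δh| / Δz = 2.89 / 28.03 = 0.103.
Head is higher in the deep piezometer, so vertical flow is upward (discharge condition).

|i_v| ≈ 0.103; vertical flow is upward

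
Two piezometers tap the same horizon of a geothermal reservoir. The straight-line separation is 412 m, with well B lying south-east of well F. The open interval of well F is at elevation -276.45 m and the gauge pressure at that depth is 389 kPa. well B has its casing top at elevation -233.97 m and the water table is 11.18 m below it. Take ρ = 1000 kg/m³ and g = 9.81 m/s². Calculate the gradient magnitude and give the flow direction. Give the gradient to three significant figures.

i ≈ 0.0203; groundwater flows toward the south-east

Pressure head at well F: ψ = P/(ρg) = 389×1000 / (1000 × 9.81) = 39.65 m.
Total head at well F: h = z + ψ = -276.45 + 39.65 = -236.80 m.
Total head at well B: h = -233.97 − 11.18 = -245.15 m.
Head difference: h(well F) − h(well B) = -236.80 − (-245.15) = 8.35 m.
Hydraulic gradient: i = |Δh| / L = 8.35 / 412 = 0.0203.
Flow is from higher to lower head: from well F toward well B, i.e. toward the south-east.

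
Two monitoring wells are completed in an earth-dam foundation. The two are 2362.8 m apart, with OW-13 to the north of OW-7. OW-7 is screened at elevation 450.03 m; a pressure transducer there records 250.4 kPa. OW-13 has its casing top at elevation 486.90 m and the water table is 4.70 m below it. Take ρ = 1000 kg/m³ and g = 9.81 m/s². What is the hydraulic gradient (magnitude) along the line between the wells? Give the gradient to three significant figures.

i ≈ 0.00281

Pressure head at OW-7: ψ = P/(ρg) = 250.4×1000 / (1000 × 9.81) = 25.52 m.
Total head at OW-7: h = z + ψ = 450.03 + 25.52 = 475.55 m.
Total head at OW-13: h = 486.90 − 4.70 = 482.20 m.
Head difference: h(OW-7) − h(OW-13) = 475.55 − 482.20 = -6.65 m.
Hydraulic gradient: i = |Δh| / L = 6.65 / 2362.8 = 0.00281.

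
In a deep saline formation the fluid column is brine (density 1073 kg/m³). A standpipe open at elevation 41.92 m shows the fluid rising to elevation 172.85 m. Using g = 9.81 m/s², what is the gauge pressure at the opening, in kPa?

P ≈ 1380 kPa

Pressure head ψ = h − z = 172.85 − 41.92 = 130.93 m.
P = ρgψ = 1073 × 9.81 × 130.93 = 1378186 Pa ≈ 1380 kPa.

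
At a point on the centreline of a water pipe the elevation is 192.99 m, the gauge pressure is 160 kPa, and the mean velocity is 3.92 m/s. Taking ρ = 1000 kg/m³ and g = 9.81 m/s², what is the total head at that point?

h ≈ 210.08 m

Pressure head ψ = P/(ρg) = 160×1000 / (1000 × 9.81) = 16.31 m.
Velocity head = v²/(2g) = 3.92² / (2 × 9.81) = 0.783 m.
h = z + ψ + v²/(2g) = 192.99 + 16.31 + 0.783 = 210.08 m.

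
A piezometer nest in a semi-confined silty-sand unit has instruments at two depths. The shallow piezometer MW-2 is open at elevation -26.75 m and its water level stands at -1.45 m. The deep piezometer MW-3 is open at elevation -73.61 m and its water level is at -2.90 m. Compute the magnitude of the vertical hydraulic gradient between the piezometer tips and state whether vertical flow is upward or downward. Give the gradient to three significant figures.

Total head at MW-2: h = -1.45 m (water level in the standpipe).
Total head at MW-3: h = -2.90 m.
Δh = h(MW-2) − h(MW-3) = -1.45 − (-2.90) = 1.45 m.
Vertical separation Δz = -26.75 − (-73.61) = 46.86 m.
|i_v| = |Δh| / Δz = 1.45 / 46.86 = 0.0309.
Head is higher in the shallow piezometer, so vertical flow is downward (recharge condition).

|i_v| ≈ 0.0309; vertical flow is downward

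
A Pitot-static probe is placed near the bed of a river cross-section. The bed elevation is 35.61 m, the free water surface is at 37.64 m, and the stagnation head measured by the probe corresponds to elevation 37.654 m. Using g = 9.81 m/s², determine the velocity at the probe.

v ≈ 0.524 m/s

Near the bed, under hydrostatic conditions, the piezometric head (z + ψ) equals the free-surface elevation, 37.64 m.
Velocity head = total − piezometric = 37.654 − 37.64 = 0.014 m.
v = √(2g·h_v) = √(2 × 9.81 × 0.014) = 0.524 m/s.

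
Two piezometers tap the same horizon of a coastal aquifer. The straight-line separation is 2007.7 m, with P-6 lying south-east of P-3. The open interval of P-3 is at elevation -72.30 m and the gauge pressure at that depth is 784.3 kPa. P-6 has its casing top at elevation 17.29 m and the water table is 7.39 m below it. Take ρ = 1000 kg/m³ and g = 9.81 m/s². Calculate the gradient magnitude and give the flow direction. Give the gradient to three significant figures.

i ≈ 0.00112; groundwater flows toward the north-west

Pressure head at P-3: ψ = P/(ρg) = 784.3×1000 / (1000 × 9.81) = 79.95 m.
Total head at P-3: h = z + ψ = -72.30 + 79.95 = 7.65 m.
Total head at P-6: h = 17.29 − 7.39 = 9.90 m.
Head difference: h(P-3) − h(P-6) = 7.65 − 9.90 = -2.25 m.
Hydraulic gradient: i = |Δh| / L = 2.25 / 2007.7 = 0.00112.
Flow is from higher to lower head: from P-6 toward P-3, i.e. toward the north-west.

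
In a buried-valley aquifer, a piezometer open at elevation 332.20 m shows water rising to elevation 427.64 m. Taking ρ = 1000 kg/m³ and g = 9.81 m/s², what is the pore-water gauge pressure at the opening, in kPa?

P ≈ 936 kPa

Pressure head ψ = h − z = 427.64 − 332.20 = 95.44 m.
P = ρgψ = 1000 × 9.81 × 95.44 = 936266 Pa ≈ 936 kPa.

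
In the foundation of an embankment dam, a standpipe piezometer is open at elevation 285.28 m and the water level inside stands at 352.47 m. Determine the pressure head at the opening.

ψ ≈ 67.19 m

Total head h = 352.47 m (the water-surface elevation in the piezometer).
Pressure head ψ = h − z = 352.47 − 285.28 = 67.19 m.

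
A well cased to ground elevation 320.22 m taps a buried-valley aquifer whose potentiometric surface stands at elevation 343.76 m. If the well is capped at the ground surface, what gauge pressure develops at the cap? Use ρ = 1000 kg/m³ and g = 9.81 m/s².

P ≈ 231 kPa

Head above the cap: Δh = 343.76 − 320.22 = 23.54 m.
P = ρgΔh = 1000 × 9.81 × 23.54 = 230927 Pa ≈ 231 kPa.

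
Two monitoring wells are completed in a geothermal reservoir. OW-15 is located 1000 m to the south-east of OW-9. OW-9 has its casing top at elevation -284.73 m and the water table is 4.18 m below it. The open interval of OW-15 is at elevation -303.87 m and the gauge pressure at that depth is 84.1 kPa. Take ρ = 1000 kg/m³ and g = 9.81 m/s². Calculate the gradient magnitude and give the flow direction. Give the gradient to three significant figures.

Total head at OW-9: h = -284.73 − 4.18 = -288.91 m.
Pressure head at OW-15: ψ = P/(ρg) = 84.1×1000 / (1000 × 9.81) = 8.57 m.
Total head at OW-15: h = z + ψ = -303.87 + 8.57 = -295.30 m.
Head difference: h(OW-9) − h(OW-15) = -288.91 − (-295.30) = 6.39 m.
Hydraulic gradient: i = |Δh| / L = 6.39 / 1000 = 0.00639.
Flow is from higher to lower head: from OW-9 toward OW-15, i.e. toward the south-east.

i ≈ 0.00639; groundwater flows toward the south-east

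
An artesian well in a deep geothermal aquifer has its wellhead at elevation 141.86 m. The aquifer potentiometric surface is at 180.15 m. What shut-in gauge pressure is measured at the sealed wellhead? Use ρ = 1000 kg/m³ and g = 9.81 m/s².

Head above the cap: Δh = 180.15 − 141.86 = 38.29 m.
P = ρgΔh = 1000 × 9.81 × 38.29 = 375625 Pa ≈ 376 kPa.

P ≈ 376 kPa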